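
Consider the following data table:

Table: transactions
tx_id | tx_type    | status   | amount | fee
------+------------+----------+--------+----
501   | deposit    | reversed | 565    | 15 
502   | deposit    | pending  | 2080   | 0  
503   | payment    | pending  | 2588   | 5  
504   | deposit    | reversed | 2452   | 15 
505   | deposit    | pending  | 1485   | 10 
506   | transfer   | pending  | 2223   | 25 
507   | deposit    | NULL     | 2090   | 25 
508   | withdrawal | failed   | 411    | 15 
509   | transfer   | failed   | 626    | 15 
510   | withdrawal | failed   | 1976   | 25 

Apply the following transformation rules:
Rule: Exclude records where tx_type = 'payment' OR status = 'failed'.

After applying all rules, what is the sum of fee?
90

Step 1: Find records where tx_type = 'payment' OR status = 'failed'
Step 2: 4 records match, summing to 60
Step 3: Original sum: 150
Step 4: Remaining sum = 150 - 60 = 90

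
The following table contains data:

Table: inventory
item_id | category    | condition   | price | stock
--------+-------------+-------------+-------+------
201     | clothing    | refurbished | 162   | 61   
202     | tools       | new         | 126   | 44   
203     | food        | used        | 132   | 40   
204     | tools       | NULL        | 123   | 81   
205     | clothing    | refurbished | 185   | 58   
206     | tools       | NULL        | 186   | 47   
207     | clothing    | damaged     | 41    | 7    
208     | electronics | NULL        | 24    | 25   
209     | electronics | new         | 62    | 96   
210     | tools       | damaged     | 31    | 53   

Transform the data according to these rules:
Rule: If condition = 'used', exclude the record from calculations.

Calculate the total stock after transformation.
472

Step 1: Identify records where condition = 'used'
Step 2: The excluded records sum to 40
Step 3: Original total stock = 512
Step 4: Remaining total = 512 - 40 = 472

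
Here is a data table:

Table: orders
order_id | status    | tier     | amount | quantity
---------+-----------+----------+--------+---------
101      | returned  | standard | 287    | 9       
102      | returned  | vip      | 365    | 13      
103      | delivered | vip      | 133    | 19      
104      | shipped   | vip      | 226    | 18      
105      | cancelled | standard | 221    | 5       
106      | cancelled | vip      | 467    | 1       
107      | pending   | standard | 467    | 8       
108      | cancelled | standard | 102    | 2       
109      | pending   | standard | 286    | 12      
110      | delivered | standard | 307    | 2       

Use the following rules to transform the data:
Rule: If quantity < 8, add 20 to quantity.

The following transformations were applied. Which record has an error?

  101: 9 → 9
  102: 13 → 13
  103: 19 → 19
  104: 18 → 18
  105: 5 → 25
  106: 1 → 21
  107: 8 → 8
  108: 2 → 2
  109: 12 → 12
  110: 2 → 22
Record 108 has an error. The correct transformed value should be 22, not 2.

Step 1: Check each record against the rule
Step 2: Record 108 has quantity = 2
Step 3: Since 2 < 8, the bonus should have been applied
Step 4: Correct value = 22, but claimed value = 2
Conclusion: Record 108 has the error.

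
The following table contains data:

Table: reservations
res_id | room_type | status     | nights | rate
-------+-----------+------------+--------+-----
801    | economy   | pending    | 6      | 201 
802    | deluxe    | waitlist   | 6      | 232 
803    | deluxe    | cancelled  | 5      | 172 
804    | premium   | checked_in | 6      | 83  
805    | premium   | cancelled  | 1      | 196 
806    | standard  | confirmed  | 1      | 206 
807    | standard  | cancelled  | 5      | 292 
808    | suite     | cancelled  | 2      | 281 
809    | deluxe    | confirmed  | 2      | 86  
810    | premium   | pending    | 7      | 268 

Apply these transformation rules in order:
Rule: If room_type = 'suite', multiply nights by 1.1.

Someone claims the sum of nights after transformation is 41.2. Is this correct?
Yes, the result is correct.

Step 1: Calculate the correct sum after transformation
Step 2: Apply multiplier 1.1 to records where room_type = 'suite'
Step 3: Correct result = 41.2
Step 4: Claimed result = 41.2
Step 5: 41.2 = 41.2 ✓
Conclusion: The claimed result is correct.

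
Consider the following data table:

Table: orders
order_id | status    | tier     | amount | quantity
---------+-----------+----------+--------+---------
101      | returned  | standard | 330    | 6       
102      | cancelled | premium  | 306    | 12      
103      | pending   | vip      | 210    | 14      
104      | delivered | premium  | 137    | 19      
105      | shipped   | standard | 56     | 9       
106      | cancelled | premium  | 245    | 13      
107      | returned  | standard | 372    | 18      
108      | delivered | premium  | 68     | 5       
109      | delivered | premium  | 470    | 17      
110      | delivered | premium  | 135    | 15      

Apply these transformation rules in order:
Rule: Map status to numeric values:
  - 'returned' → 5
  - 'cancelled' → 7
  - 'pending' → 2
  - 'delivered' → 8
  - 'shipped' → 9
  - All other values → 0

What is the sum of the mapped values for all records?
67

Step 1: Apply mapping to each record
Step 2: Count by status:
  'returned': 2 records × 5 = 10
  'cancelled': 2 records × 7 = 14
  'pending': 1 records × 2 = 2
  'delivered': 4 records × 8 = 32
  'shipped': 1 records × 9 = 9
Step 3: Sum all mapped values = 67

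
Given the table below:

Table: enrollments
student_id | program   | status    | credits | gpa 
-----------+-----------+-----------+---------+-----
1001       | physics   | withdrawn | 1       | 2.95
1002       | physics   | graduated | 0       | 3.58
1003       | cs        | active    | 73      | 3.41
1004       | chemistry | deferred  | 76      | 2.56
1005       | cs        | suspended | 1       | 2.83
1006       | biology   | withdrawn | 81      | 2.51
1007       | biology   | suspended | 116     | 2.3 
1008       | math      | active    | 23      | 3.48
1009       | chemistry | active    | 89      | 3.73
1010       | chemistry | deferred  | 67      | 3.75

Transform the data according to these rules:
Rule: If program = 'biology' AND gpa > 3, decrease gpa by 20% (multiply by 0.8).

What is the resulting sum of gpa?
31.1

Step 1: Find records where program = 'biology' AND gpa > 3
Step 2: 0 records match, summing to 0
Step 3: After multiplier: 0 × 0.8 = 0.0
Step 4: Unaffected records sum: 31.1
Step 5: Final sum = 0.0 + 31.1 = 31.1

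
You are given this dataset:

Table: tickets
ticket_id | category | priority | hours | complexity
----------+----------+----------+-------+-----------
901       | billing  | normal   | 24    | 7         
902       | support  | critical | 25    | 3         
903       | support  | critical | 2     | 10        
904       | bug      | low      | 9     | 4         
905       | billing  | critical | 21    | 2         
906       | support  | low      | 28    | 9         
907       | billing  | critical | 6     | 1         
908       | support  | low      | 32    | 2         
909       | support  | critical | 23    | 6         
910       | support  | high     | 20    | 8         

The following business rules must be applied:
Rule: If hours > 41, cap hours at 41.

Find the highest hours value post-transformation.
32

Step 1: Original maximum hours = 32
Step 2: Check cap of 41 against maximum
Step 3: No records exceed the cap (max 32 <= cap 41), so no capping applies
Step 4: Maximum after transformation = 32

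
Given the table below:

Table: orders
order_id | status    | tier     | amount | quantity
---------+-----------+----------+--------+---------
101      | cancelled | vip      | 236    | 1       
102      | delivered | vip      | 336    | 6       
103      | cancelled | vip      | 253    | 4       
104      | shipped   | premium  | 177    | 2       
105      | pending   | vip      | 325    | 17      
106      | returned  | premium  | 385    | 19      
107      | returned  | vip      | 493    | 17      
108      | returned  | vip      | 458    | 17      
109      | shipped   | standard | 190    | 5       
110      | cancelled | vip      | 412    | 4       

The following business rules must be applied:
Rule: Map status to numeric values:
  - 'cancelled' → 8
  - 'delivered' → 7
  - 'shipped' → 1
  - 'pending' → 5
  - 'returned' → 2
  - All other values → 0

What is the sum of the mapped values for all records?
44

Step 1: Apply mapping to each record
Step 2: Count by status:
  'cancelled': 3 records × 8 = 24
  'delivered': 1 records × 7 = 7
  'shipped': 2 records × 1 = 2
  'pending': 1 records × 5 = 5
  'returned': 3 records × 2 = 6
Step 3: Sum all mapped values = 44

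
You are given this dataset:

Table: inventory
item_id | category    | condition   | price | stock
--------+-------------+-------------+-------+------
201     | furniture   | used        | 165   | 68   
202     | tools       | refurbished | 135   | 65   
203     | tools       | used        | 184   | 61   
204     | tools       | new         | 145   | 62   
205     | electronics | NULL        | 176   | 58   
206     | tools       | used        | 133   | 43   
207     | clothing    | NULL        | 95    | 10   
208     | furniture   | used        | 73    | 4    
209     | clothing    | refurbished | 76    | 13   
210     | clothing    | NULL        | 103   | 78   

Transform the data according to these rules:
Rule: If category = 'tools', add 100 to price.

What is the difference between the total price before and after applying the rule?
400

Step 1: Original sum of price = 1285
Step 2: 4 records have category = 'tools'
Step 3: Each affected record changes by 100
Step 4: Total change = 4 × 100 = 400
Step 5: New sum = 1285 + 400 = 1685
Step 6: Difference = |1685 - 1285| = 400
        (Sum increased by 400)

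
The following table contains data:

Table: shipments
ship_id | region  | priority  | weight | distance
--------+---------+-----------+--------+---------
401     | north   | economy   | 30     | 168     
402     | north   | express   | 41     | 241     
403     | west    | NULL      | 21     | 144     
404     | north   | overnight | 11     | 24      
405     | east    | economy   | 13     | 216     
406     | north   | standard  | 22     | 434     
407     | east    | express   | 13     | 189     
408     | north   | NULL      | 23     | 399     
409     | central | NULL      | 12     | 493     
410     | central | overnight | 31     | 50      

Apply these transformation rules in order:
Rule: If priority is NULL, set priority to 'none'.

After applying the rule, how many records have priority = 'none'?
3

Step 1: Count records where priority IS NULL
Step 2: Found 3 records with NULL priority
Step 3: These records will have priority set to 'none'
Step 4: Records already having priority = 'none': 0
Step 5: Answer: 3 + 0 = 3 records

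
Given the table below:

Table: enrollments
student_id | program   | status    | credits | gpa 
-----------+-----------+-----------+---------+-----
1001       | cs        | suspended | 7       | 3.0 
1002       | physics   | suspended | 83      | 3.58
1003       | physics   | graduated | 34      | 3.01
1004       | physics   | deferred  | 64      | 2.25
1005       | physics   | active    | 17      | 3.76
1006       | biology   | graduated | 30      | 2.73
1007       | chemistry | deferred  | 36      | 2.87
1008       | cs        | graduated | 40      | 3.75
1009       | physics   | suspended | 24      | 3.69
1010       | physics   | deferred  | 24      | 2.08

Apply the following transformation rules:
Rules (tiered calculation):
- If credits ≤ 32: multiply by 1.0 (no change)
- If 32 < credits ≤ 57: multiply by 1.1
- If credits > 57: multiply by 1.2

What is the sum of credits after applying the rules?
399.4

Step 1: Tier 1 (credits ≤ 32): 5 records, sum = 102 × 1.0 = 102.0
Step 2: Tier 2 (32 < credits ≤ 57): 3 records, sum = 110 × 1.1 = 121.0
Step 3: Tier 3 (credits > 57): 2 records, sum = 147 × 1.2 = 176.4
Step 4: Final sum = 102.0 + 121.0 + 176.4 = 399.4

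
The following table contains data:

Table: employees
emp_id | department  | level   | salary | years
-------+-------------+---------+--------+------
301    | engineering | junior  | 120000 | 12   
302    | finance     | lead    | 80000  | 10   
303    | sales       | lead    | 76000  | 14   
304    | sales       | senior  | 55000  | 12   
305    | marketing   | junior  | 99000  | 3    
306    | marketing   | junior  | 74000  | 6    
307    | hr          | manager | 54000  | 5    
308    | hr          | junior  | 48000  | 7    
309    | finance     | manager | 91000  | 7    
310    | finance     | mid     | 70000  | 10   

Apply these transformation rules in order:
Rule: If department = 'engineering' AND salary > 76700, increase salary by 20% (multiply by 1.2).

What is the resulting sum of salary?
791000.0

Step 1: Find records where department = 'engineering' AND salary > 76700
Step 2: 1 records match, summing to 120000
Step 3: After multiplier: 120000 × 1.2 = 144000.0
Step 4: Unaffected records sum: 647000
Step 5: Final sum = 144000.0 + 647000 = 791000.0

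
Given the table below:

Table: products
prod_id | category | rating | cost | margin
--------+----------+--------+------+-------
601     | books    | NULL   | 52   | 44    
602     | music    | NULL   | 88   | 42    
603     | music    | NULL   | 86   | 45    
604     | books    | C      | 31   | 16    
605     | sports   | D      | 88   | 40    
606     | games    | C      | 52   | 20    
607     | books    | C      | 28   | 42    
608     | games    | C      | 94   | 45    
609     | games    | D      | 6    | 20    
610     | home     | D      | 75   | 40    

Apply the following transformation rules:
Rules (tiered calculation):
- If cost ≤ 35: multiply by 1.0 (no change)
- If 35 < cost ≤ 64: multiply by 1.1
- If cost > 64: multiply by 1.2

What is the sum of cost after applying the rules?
696.6

Step 1: Tier 1 (cost ≤ 35): 3 records, sum = 65 × 1.0 = 65.0
Step 2: Tier 2 (35 < cost ≤ 64): 2 records, sum = 104 × 1.1 = 114.4
Step 3: Tier 3 (cost > 64): 5 records, sum = 431 × 1.2 = 517.2
Step 4: Final sum = 65.0 + 114.4 + 517.2 = 696.6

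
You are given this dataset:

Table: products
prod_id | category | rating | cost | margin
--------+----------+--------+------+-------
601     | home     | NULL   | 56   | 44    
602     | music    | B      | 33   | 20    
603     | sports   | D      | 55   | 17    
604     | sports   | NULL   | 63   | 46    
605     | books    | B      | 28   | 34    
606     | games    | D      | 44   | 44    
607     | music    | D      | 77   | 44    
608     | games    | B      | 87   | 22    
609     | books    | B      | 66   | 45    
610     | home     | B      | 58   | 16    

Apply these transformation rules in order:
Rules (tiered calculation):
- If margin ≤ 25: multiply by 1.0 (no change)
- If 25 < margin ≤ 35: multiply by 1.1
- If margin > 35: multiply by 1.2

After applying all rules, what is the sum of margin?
380.0

Step 1: Tier 1 (margin ≤ 25): 4 records, sum = 75 × 1.0 = 75.0
Step 2: Tier 2 (25 < margin ≤ 35): 1 records, sum = 34 × 1.1 = 37.4
Step 3: Tier 3 (margin > 35): 5 records, sum = 223 × 1.2 = 267.6
Step 4: Final sum = 75.0 + 37.4 + 267.6 = 380.0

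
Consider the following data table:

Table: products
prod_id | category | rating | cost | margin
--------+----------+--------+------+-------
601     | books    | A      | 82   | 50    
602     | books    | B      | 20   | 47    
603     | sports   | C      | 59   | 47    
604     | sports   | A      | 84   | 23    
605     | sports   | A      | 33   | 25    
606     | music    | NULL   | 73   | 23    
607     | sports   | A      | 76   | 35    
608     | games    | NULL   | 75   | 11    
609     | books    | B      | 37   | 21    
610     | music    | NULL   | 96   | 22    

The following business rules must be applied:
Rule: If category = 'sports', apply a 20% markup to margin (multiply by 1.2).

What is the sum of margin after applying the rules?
330.0

Step 1: Records with category = 'sports' have total margin = 130
Step 2: Apply multiplier: 130 × 1.2 = 156.0
Step 3: Other records total: 174
Step 4: Final sum = 156.0 + 174 = 330.0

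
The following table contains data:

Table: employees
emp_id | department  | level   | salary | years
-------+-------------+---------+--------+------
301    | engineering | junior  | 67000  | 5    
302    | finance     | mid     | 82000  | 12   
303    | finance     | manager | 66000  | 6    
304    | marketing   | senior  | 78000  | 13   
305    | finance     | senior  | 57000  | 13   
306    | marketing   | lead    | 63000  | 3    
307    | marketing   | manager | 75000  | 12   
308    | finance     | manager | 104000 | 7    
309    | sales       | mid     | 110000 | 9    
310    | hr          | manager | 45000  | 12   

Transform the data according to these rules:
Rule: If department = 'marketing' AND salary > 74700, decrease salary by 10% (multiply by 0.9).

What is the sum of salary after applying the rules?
731700.0

Step 1: Find records where department = 'marketing' AND salary > 74700
Step 2: 2 records match, summing to 153000
Step 3: After multiplier: 153000 × 0.9 = 137700.0
Step 4: Unaffected records sum: 594000
Step 5: Final sum = 137700.0 + 594000 = 731700.0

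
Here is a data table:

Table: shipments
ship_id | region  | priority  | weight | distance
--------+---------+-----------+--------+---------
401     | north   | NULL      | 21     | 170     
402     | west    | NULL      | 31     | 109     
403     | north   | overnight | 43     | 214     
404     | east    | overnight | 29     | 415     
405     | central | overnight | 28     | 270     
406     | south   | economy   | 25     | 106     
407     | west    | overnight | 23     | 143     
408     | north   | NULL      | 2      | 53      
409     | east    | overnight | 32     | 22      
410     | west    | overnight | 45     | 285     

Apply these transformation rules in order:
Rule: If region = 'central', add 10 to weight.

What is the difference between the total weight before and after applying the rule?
10

Step 1: Original sum of weight = 279
Step 2: 1 records have region = 'central'
Step 3: Each affected record changes by 10
Step 4: Total change = 1 × 10 = 10
Step 5: New sum = 279 + 10 = 289
Step 6: Difference = |289 - 279| = 10
        (Sum increased by 10)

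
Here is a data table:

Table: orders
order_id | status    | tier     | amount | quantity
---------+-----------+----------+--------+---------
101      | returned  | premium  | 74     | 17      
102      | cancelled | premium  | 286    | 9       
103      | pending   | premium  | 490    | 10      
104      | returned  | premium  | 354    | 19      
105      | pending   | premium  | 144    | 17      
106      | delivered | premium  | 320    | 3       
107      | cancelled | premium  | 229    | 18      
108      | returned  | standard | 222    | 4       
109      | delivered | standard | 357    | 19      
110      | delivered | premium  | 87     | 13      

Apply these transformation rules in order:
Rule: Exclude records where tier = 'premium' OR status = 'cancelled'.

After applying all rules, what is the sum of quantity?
23

Step 1: Find records where tier = 'premium' OR status = 'cancelled'
Step 2: 8 records match, summing to 106
Step 3: Original sum: 129
Step 4: Remaining sum = 129 - 106 = 23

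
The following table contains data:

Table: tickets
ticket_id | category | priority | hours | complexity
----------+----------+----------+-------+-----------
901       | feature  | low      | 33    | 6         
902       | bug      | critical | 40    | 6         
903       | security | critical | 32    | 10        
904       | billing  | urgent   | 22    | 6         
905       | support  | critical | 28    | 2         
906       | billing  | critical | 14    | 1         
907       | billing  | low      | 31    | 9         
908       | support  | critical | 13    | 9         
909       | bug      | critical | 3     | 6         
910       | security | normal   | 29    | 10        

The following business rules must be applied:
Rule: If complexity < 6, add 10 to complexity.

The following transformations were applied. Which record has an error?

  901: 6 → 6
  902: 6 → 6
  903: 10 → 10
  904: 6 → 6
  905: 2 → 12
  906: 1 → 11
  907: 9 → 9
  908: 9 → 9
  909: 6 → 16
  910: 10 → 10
Record 909 has an error. The correct transformed value should be 6, not 16.

Step 1: Check each record against the rule
Step 2: Record 909 has complexity = 6
Step 3: Since 6 >= 6, the bonus should not have been applied
Step 4: Correct value = 6, but claimed value = 16
Conclusion: Record 909 has the error.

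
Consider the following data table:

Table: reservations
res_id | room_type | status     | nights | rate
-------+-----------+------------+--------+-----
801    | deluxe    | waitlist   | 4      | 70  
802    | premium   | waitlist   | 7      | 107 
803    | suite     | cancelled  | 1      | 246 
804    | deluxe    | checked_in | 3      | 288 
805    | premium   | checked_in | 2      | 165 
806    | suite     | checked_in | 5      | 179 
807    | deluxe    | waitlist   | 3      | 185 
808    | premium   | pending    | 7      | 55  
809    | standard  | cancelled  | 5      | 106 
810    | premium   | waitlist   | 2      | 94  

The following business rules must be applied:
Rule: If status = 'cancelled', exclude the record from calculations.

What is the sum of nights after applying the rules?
33

Step 1: Identify records where status = 'cancelled'
Step 2: The excluded records sum to 6
Step 3: Original total nights = 39
Step 4: Remaining total = 39 - 6 = 33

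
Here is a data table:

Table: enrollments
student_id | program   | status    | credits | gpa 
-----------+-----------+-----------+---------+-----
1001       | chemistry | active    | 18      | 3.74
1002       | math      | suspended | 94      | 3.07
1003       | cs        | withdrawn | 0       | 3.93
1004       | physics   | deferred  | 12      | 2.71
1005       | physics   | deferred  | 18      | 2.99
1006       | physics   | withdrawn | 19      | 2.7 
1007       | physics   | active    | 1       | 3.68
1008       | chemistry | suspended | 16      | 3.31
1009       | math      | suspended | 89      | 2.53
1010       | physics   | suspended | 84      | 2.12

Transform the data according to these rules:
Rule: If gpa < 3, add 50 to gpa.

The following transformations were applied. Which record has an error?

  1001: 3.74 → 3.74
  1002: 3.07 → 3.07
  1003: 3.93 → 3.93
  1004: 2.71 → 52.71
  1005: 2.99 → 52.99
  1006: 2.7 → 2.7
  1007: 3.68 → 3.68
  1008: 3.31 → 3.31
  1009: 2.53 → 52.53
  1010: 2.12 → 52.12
Record 1006 has an error. The correct transformed value should be 52.7, not 2.7.

Step 1: Check each record against the rule
Step 2: Record 1006 has gpa = 2.7
Step 3: Since 2.7 < 3, the bonus should have been applied
Step 4: Correct value = 52.7, but claimed value = 2.7
Conclusion: Record 1006 has the error.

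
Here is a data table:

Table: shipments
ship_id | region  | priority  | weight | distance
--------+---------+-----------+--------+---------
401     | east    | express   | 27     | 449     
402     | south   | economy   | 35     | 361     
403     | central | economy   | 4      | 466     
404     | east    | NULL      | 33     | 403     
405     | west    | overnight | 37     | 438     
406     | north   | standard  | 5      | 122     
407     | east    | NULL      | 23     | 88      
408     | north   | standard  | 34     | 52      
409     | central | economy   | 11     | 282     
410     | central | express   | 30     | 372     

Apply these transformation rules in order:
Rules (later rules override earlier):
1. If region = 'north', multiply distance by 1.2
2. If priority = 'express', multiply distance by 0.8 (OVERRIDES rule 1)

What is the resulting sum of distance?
2903.6

Step 1: Rule 2 takes priority for records with priority = 'express'
  - 2 records: 821 × 0.8 = 656.8
Step 2: Rule 1 applies to remaining records with region = 'north'
  - 2 records: 174 × 1.2 = 208.8
Step 3: Other records unchanged: 2038
Step 4: Final sum = 656.8 + 208.8 + 2038 = 2903.6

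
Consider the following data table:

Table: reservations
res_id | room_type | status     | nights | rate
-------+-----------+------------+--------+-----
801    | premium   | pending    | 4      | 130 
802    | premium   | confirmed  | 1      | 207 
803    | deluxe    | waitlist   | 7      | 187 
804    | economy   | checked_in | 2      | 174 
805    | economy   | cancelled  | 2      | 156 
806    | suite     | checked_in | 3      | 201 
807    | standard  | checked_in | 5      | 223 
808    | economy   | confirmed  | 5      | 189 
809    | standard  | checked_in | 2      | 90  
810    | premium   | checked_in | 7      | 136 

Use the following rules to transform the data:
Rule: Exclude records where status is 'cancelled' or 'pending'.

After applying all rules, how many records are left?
8

Step 1: Count records to exclude
  - 1 (cancelled) + 1 (pending) = 2 records
Step 2: Total records: 10
Step 3: Remaining = 10 - 2 = 8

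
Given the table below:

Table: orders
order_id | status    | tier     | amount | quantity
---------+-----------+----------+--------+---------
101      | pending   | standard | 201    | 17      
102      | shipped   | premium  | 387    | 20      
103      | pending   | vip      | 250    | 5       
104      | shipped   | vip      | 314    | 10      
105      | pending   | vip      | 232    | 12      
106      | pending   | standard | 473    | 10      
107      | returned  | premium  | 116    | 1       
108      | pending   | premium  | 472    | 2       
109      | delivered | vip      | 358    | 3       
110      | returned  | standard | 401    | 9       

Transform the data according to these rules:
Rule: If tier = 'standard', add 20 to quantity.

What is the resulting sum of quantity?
149

Step 1: Count records where tier = 'standard': 3
Step 2: Total bonus added: 3 × 20 = 60
Step 3: Original sum of quantity: 89
Step 4: Final sum = 89 + 60 = 149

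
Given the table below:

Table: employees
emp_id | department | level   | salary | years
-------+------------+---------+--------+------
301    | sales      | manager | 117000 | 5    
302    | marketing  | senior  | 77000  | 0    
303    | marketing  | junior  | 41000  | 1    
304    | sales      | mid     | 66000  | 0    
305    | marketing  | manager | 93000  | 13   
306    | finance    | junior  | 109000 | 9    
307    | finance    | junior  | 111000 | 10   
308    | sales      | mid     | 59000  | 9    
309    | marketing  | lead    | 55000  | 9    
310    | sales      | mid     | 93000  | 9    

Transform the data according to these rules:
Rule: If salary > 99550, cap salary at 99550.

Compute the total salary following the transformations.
782650

Step 1: 3 records have salary > 99550
Step 2: These records originally summed to 337000
Step 3: After capping: 3 × 99550 = 298650
Step 4: Unaffected records sum: 484000
Step 5: Final sum = 298650 + 484000 = 782650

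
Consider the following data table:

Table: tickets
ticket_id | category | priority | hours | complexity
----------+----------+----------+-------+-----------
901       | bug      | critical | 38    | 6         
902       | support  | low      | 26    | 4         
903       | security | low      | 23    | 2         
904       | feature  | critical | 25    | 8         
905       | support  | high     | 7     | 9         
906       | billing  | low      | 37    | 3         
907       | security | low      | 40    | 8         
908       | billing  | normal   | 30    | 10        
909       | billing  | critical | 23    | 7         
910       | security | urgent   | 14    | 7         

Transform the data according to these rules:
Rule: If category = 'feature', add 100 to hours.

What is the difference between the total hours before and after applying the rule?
100

Step 1: Original sum of hours = 263
Step 2: 1 records have category = 'feature'
Step 3: Each affected record changes by 100
Step 4: Total change = 1 × 100 = 100
Step 5: New sum = 263 + 100 = 363
Step 6: Difference = |363 - 263| = 100
        (Sum increased by 100)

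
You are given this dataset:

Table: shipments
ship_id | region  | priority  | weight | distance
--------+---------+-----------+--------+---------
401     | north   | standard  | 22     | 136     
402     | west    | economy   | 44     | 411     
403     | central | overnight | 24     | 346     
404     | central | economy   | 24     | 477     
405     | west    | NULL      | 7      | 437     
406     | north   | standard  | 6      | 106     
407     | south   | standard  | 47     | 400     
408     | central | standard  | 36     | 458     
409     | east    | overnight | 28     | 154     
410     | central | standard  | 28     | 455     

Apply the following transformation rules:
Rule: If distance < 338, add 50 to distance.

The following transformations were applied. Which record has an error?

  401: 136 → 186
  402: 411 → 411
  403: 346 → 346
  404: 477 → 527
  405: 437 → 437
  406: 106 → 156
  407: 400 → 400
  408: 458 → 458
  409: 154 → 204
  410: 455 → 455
Record 404 has an error. The correct transformed value should be 477, not 527.

Step 1: Check each record against the rule
Step 2: Record 404 has distance = 477
Step 3: Since 477 >= 338, the bonus should not have been applied
Step 4: Correct value = 477, but claimed value = 527
Conclusion: Record 404 has the error.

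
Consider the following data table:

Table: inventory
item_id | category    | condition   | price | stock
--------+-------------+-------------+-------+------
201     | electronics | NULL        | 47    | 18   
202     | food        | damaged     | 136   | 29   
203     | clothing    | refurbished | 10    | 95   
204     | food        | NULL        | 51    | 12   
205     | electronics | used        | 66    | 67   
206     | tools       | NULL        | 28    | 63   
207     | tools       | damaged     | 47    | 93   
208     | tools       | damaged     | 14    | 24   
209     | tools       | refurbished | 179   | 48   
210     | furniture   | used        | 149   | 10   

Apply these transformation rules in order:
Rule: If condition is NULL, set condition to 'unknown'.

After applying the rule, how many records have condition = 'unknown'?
3

Step 1: Count records where condition IS NULL
Step 2: Found 3 records with NULL condition
Step 3: These records will have condition set to 'unknown'
Step 4: Records already having condition = 'unknown': 0
Step 5: Answer: 3 + 0 = 3 records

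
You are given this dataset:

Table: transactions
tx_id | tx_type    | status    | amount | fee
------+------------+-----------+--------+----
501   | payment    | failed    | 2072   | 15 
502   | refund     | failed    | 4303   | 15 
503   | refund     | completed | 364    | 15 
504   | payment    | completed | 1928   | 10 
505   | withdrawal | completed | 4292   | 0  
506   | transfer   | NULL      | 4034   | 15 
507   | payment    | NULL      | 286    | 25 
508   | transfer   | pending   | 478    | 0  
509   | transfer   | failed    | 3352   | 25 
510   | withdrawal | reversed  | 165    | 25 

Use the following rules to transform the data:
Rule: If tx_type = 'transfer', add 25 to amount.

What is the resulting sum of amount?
21349

Step 1: Count records where tx_type = 'transfer': 3
Step 2: Total bonus added: 3 × 25 = 75
Step 3: Original sum of amount: 21274
Step 4: Final sum = 21274 + 75 = 21349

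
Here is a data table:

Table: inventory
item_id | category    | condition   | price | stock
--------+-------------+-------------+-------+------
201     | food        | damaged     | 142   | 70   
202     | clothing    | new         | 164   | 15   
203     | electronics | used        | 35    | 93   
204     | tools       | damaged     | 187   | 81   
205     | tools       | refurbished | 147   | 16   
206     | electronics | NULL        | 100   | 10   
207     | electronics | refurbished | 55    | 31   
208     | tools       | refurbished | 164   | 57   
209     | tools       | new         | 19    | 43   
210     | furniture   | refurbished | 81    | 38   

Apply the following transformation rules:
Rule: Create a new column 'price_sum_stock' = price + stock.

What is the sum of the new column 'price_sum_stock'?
1548

Step 1: For each record, compute price + stock
Example calculations:
  142 + 70 = 212
  164 + 15 = 179
  35 + 93 = 128
  ...
Step 2: Sum all derived values
Step 3: Total = 1548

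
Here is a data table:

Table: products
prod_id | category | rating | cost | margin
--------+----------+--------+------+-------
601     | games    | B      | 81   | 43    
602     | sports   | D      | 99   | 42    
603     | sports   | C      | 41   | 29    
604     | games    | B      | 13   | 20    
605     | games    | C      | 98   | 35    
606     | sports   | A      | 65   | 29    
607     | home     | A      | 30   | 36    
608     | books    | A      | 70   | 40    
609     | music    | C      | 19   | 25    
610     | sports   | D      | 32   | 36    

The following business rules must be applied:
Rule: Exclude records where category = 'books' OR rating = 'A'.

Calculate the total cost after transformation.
383

Step 1: Find records where category = 'books' OR rating = 'A'
Step 2: 3 records match, summing to 165
Step 3: Original sum: 548
Step 4: Remaining sum = 548 - 165 = 383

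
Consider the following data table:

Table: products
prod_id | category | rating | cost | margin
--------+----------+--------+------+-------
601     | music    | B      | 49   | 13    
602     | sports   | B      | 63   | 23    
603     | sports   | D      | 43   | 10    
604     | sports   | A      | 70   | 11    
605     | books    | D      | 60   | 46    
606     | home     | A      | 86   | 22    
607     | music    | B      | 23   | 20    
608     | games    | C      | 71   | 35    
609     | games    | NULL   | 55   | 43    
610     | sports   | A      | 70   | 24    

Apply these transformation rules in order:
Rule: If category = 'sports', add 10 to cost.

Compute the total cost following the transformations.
630

Step 1: Count records where category = 'sports': 4
Step 2: Total bonus added: 4 × 10 = 40
Step 3: Original sum of cost: 590
Step 4: Final sum = 590 + 40 = 630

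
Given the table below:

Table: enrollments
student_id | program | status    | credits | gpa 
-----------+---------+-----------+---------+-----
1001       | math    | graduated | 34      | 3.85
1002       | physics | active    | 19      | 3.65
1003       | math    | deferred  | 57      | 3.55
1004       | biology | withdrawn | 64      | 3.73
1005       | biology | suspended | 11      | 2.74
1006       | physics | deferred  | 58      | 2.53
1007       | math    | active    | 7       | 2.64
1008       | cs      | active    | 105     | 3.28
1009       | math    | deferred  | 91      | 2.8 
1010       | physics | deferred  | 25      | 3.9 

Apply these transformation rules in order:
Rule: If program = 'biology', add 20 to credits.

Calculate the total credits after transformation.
511

Step 1: Count records where program = 'biology': 2
Step 2: Total bonus added: 2 × 20 = 40
Step 3: Original sum of credits: 471
Step 4: Final sum = 471 + 40 = 511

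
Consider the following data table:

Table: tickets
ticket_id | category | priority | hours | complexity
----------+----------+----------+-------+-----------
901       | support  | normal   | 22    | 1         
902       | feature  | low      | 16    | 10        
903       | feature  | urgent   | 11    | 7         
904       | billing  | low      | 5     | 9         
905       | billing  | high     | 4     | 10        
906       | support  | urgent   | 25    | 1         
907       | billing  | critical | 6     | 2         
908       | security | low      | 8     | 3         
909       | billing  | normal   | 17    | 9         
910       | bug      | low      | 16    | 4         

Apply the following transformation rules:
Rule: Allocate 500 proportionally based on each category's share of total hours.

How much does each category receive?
billing: 123.08, bug: 61.54, feature: 103.85, security: 30.77, support: 180.77

Step 1: Calculate total hours = 130
Step 2: Calculate each category's proportion:
  billing: 32/130 = 24.62% → 123.08
  bug: 16/130 = 12.31% → 61.54
  feature: 27/130 = 20.77% → 103.85
  security: 8/130 = 6.15% → 30.77
  support: 47/130 = 36.15% → 180.77
Step 3: Verify: sum of allocations ≈ 500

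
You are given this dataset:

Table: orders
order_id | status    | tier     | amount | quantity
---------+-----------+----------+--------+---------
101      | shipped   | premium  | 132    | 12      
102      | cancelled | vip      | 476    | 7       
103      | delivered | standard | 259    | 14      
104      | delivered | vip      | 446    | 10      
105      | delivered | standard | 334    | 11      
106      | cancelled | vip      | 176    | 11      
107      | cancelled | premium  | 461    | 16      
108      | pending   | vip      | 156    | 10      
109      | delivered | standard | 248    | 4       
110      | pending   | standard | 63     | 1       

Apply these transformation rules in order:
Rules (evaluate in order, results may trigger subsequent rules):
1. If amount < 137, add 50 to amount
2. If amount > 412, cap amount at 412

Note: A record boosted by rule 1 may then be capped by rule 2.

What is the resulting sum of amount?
2704

Step 1: Apply rule 1 to records with amount < 137
  - 2 records get bonus of 50
  - Of these, 0 records then exceed 412 and get capped
Step 2: Apply rule 2 to records with amount > 412
  - 3 records (original) are capped
Step 3: Calculate final sum = 2704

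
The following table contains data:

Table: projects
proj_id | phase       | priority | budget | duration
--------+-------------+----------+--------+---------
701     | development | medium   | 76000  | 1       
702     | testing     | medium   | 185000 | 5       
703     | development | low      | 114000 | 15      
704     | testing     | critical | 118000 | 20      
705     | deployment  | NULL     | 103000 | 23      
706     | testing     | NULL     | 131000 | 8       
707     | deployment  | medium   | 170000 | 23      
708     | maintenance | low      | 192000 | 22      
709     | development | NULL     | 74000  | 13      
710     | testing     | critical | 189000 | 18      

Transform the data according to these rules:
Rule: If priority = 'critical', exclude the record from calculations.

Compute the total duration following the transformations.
110

Step 1: Identify records where priority = 'critical'
Step 2: The excluded records sum to 38
Step 3: Original total duration = 148
Step 4: Remaining total = 148 - 38 = 110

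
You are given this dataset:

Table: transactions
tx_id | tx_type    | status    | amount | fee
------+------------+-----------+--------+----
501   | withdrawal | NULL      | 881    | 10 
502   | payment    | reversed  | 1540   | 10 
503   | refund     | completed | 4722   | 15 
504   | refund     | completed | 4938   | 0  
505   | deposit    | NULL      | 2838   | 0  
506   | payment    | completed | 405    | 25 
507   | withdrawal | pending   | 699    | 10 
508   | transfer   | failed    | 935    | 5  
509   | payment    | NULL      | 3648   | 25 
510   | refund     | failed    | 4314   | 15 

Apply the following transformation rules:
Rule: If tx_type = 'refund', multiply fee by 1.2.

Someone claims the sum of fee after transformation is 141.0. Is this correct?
No, the correct result is 121.0.

Step 1: Calculate the correct sum after transformation
Step 2: Apply multiplier 1.2 to records where tx_type = 'refund'
Step 3: Correct result = 121.0
Step 4: Claimed result = 141.0
Step 5: 121.0 ≠ 141.0
Conclusion: The claimed result is incorrect. The correct answer is 121.0.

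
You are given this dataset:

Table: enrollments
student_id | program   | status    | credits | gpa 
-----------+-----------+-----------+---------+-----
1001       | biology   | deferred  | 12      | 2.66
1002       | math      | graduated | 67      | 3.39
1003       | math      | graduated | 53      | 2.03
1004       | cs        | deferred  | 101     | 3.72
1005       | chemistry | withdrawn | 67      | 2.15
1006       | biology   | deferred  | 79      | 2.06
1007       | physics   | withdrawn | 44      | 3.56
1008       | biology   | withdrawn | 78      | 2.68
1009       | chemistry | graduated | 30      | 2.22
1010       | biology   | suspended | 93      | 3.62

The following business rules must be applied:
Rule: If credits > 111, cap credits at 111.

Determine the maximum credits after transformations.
101

Step 1: Original maximum credits = 101
Step 2: Check cap of 111 against maximum
Step 3: No records exceed the cap (max 101 <= cap 111), so no capping applies
Step 4: Maximum after transformation = 101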